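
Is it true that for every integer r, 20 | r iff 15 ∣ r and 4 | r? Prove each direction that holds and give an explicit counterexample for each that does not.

(⇒) fails; (⇐) holds.

(⟹) This fails: take r = 20. Certainly 20 ∣ 20, but 15 ∤ 20.

(⟸) Suppose 15 ∣ r and 4 ∣ r. Any common multiple of 15 and 4 is a multiple of their lcm; here gcd(15, 4) = 1, so lcm(15, 4) = 15·4 = 60, so 60 ∣ r. Since 20 ∣ 60, it follows that 20 ∣ r.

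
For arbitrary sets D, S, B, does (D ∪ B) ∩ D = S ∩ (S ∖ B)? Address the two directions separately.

(⟹) This inclusion fails. Take D = {1}, S = ∅, B = ∅; then 1 ∈ (D ∪ B) ∩ D but 1 ∉ S ∩ (S ∖ B).

(⟸) This inclusion fails. Take D = ∅, S = {1}, B = ∅; then 1 ∈ S ∩ (S ∖ B) but 1 ∉ (D ∪ B) ∩ D.

(⊆) fails and (⊇) fails.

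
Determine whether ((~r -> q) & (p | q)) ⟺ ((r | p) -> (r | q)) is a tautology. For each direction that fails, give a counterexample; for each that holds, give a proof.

(←) This fails. Under p = F, r = F, q = F, the left side is false but the right side is true.

(→) Assume the antecedent. If r is true, (r | p) -> (r | q) reduces to true regardless of the other variables. If r is false, the antecedent forces (p = F, r = F, q = T) or (p = T, r = F, q = T), and (r | p) -> (r | q) holds there. Either way (r | p) -> (r | q) holds.

The forward direction holds; the converse fails.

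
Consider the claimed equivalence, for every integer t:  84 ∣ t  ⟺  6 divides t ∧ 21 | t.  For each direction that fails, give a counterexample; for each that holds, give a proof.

Only the forward direction holds.

(→) If 84 ∣ t, write t = 84q. Since 84 = 14·6, t = 6·(14q), so 6 ∣ t; and since 84 = 4·21, t = 21·(4q), so 21 ∣ t.

(←) This fails: take t = 42. Both 6 ∣ 42 and 21 ∣ 42, yet 42 is not a multiple of 84 (since 42 = 0·84 + 42), so 84 ∤ 42.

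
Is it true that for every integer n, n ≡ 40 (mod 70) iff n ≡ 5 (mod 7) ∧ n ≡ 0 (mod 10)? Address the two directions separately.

Equivalent; both directions hold.

Converse. If n ≡ 5 (mod 7) and n ≡ 0 (mod 10), then by the Chinese remainder theorem n ≡ 40 (mod 70). This is exactly n ≡ 40 (mod 70).

Forward direction. Suppose n ≡ 40 (mod 70); write n = 70j + 40. Since 7 ∣ 70, reducing mod 7 gives n ≡ 40 ≡ 5 (mod 7); since 10 ∣ 70, reducing mod 10 gives n ≡ 40 ≡ 0 (mod 10).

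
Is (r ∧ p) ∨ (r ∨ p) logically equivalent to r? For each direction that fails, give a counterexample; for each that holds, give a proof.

(⇒) fails; (⇐) holds.

(⟹) This fails. Under r = F, p = T, the left side is true but the right side is false.

(⟸) Assume the antecedent. If r is true, (r ∧ p) ∨ (r ∨ p) reduces to true regardless of the other variables. If r is false, the antecedent cannot hold. Either way (r ∧ p) ∨ (r ∨ p) holds.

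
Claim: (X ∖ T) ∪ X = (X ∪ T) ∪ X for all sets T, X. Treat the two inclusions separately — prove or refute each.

(⊆) Let x ∈ (X ∖ T) ∪ X. Then either x ∈ X and x ∉ T; or x ∈ T ∩ X. In each case x ∈ (X ∪ T) ∪ X, so (X ∖ T) ∪ X ⊆ (X ∪ T) ∪ X.

(⊇) This inclusion fails. Take T = {1}, X = ∅; then 1 ∈ (X ∪ T) ∪ X but 1 ∉ (X ∖ T) ∪ X.

(⊆) holds; (⊇) fails.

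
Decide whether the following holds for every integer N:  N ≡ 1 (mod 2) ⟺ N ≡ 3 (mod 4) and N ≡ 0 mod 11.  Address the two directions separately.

(⇒) fails; (⇐) holds.

Converse. If N ≡ 3 (mod 4) and N ≡ 0 (mod 11), then by the Chinese remainder theorem N ≡ 11 (mod 44). Since 11 ≡ 1 (mod 2) and 2 ∣ 44, we get N ≡ 1 (mod 2).

Forward direction. This fails: N = 1 gives 1 ≡ 1 (mod 2) but 1 ≡ 1 (mod 4), so the conjunction on the right does not hold.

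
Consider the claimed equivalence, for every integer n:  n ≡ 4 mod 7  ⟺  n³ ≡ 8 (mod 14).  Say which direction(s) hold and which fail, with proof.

[⇒] This fails: take n = 11. Then 11 ≡ 4 (mod 7), but 11³ = 1331 ≡ 1 (mod 14), not 8.

[⇐] This fails: take n = 2. Then 2³ = 8 ≡ 8 (mod 14), yet 2 ≡ 2 (mod 7), not 4.

Both directions fail.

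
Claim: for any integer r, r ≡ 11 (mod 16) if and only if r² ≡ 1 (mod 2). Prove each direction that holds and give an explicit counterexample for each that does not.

(⇒) holds; (⇐) fails.

(⇒) Suppose r ≡ 11 (mod 16). Then r² ≡ 11² = 121 (mod 16), and since 2 ∣ 16, also r² ≡ 1 (mod 2).

(⇐) This fails: take r = 1. Then 1² = 1 ≡ 1 (mod 2), yet 1 ≡ 1 (mod 16), not 11.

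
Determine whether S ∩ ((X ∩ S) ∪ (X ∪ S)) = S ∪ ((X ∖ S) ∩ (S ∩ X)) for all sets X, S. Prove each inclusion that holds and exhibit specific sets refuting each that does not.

Both inclusions hold.

(⟸) Let x ∈ S ∪ ((X ∖ S) ∩ (S ∩ X)). Then either x ∈ S and x ∉ X; or x ∈ X ∩ S. In each case x ∈ S ∩ ((X ∩ S) ∪ (X ∪ S)), so S ∪ ((X ∖ S) ∩ (S ∩ X)) ⊆ S ∩ ((X ∩ S) ∪ (X ∪ S)).

(⟹) Let x ∈ S ∩ ((X ∩ S) ∪ (X ∪ S)). Then either x ∈ S and x ∉ X; or x ∈ X ∩ S. In each case x ∈ S ∪ ((X ∖ S) ∩ (S ∩ X)), so S ∩ ((X ∩ S) ∪ (X ∪ S)) ⊆ S ∪ ((X ∖ S) ∩ (S ∩ X)).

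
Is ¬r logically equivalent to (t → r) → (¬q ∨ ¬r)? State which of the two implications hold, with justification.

Converse. This fails. Under r = T, t = F, q = F, the left side is false but the right side is true.

Forward direction. Assume the antecedent. If r is true, the antecedent cannot hold. If r is false, (t → r) → (¬q ∨ ¬r) reduces to true regardless of the other variables. Either way (t → r) → (¬q ∨ ¬r) holds.

Not equivalent: only (⇒) holds.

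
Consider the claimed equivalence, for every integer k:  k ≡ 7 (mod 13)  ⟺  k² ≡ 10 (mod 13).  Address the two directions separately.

Not equivalent: only (⇒) holds.

[⇒] Suppose k ≡ 7 (mod 13). Write k = 13j + 7. Then (13j + 7)² = 169j² + 182j + 49 = 13(13j² + 14j + 3) + 10, so k² ≡ 10 (mod 13).

[⇐] This fails: take k = 6. Then 6² = 36 ≡ 10 (mod 13), yet 6 ≡ 6 (mod 13), not 7.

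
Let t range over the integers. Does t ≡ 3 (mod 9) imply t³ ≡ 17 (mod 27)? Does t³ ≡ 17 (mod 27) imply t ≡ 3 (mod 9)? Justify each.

Forward direction. This fails: take t = 3. Then 3 ≡ 3 (mod 9), but 3³ = 27 ≡ 0 (mod 27), not 17.

Converse. This fails: take t = 5. Then 5³ = 125 ≡ 17 (mod 27), yet 5 ≡ 5 (mod 9), not 3.

Neither implication holds.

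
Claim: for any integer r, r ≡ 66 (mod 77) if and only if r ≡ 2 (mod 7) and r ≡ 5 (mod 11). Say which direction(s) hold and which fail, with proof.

Both directions fail.

(⇒) This fails: r = 66 gives 66 ≡ 66 (mod 77) but 66 ≡ 3 (mod 7), so the conjunction on the right does not hold.

(⇐) This fails: r = 16 satisfies both congruences on the right (16 ≡ 2 mod 7 and 16 ≡ 5 mod 11) yet 16 ≡ 16 (mod 77), not 66.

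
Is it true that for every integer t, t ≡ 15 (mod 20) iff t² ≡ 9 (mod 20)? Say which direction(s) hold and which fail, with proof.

Forward direction. This fails: take t = 15. Then 15 ≡ 15 (mod 20), but 15² = 225 ≡ 5 (mod 20), not 9.

Converse. This fails: take t = 3. Then 3² = 9 ≡ 9 (mod 20), yet 3 ≡ 3 (mod 20), not 15.

(⇒) fails and (⇐) fails.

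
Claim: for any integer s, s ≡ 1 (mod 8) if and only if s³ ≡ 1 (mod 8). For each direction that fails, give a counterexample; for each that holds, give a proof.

Forward direction. Suppose s ≡ 1 (mod 8). Write s = 8j + 1. Then (8j + 1)³ = 512j³ + 192j² + 24j + 1 = 8(64j³ + 24j² + 3j) + 1, so s³ ≡ 1 (mod 8).

Converse. Suppose s³ ≡ 1 (mod 8). The only residue r in {0, …, 7} with r³ ≡ 1 (mod 8) is r = 1, so s ≡ 1 (mod 8).

The biconditional holds.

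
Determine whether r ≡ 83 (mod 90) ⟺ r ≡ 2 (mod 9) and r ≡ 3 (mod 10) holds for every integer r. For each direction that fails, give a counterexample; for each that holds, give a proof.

Forward direction. Suppose r ≡ 83 (mod 90); write r = 90j + 83. Since 9 ∣ 90, reducing mod 9 gives r ≡ 83 ≡ 2 (mod 9); since 10 ∣ 90, reducing mod 10 gives r ≡ 83 ≡ 3 (mod 10).

Converse. If r ≡ 2 (mod 9) and r ≡ 3 (mod 10), then by the Chinese remainder theorem r ≡ 83 (mod 90). This is exactly r ≡ 83 (mod 90).

Both directions hold; the statement is true.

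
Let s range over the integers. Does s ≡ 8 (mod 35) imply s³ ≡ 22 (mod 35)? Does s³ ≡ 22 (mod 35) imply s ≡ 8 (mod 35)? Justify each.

The forward direction holds; the converse fails.

[⇒] Suppose s ≡ 8 (mod 35). Write s = 35j + 8. Then (35j + 8)³ = 42875j³ + 29400j² + 6720j + 512 = 35(1225j³ + 840j² + 192j + 14) + 22, so s³ ≡ 22 (mod 35).

[⇐] This fails: take s = 18. Then 18³ = 5832 ≡ 22 (mod 35), yet 18 ≡ 18 (mod 35), not 8.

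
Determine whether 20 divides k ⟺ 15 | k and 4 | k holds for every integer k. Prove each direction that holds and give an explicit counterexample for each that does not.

(⟹) This fails: take k = 20. Certainly 20 ∣ 20, but 15 ∤ 20.

(⟸) Suppose 15 ∣ k and 4 ∣ k. Any common multiple of 15 and 4 is a multiple of their lcm; here gcd(15, 4) = 1, so lcm(15, 4) = 15·4 = 60, so 60 ∣ k. Since 20 ∣ 60, it follows that 20 ∣ k.

Not equivalent: only (⇐) holds.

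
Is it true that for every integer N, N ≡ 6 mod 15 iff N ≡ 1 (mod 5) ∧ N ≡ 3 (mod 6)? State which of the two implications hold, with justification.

The forward direction fails; the converse holds.

(⇐) If N ≡ 1 (mod 5) and N ≡ 3 (mod 6), then by the Chinese remainder theorem N ≡ 21 (mod 30). Since 21 ≡ 6 (mod 15) and 15 ∣ 30, we get N ≡ 6 (mod 15).

(⇒) This fails: N = 6 gives 6 ≡ 6 (mod 15) but 6 ≡ 0 (mod 6), so the conjunction on the right does not hold.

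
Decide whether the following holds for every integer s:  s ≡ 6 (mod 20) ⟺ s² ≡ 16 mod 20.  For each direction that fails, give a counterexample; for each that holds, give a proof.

Only the forward implication holds.

(⟹) Suppose s ≡ 6 (mod 20). Write s = 20j + 6. Then (20j + 6)² = 400j² + 240j + 36 = 20(20j² + 12j + 1) + 16, so s² ≡ 16 (mod 20).

(⟸) This fails: take s = 4. Then 4² = 16 ≡ 16 (mod 20), yet 4 ≡ 4 (mod 20), not 6.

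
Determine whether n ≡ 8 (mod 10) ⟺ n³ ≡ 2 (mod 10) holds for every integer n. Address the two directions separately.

Equivalent; both directions hold.

Forward direction. Suppose n ≡ 8 (mod 10). Write n = 10j + 8. Then (10j + 8)³ = 1000j³ + 2400j² + 1920j + 512 = 10(100j³ + 240j² + 192j + 51) + 2, so n³ ≡ 2 (mod 10).

Converse. For the converse, argue contrapositively. If n ≢ 8 (mod 10), then n is congruent to one of 0, 1, 2, 3, 4, 5, 6, 7, 9 modulo 10, and these give n³ ≡ 0, 1, 8, 7, 4, 5, 6, 3, 9 respectively — never 2.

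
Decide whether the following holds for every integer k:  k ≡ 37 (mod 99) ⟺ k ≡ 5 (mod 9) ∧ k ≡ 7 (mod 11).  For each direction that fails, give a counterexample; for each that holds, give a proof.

(⇒) This fails: k = 37 gives 37 ≡ 37 (mod 99) but 37 ≡ 1 (mod 9), so the conjunction on the right does not hold.

(⇐) This fails: k = 95 satisfies both congruences on the right (95 ≡ 5 mod 9 and 95 ≡ 7 mod 11) yet 95 ≡ 95 (mod 99), not 37.

Neither direction holds.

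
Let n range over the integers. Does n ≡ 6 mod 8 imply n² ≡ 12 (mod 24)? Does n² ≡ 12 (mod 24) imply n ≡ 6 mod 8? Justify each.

(⇒) fails and (⇐) fails.

(⟹) This fails: take n = 14. Then 14 ≡ 6 (mod 8), but 14² = 196 ≡ 4 (mod 24), not 12.

(⟸) This fails: take n = 18. Then 18² = 324 ≡ 12 (mod 24), yet 18 ≡ 2 (mod 8), not 6.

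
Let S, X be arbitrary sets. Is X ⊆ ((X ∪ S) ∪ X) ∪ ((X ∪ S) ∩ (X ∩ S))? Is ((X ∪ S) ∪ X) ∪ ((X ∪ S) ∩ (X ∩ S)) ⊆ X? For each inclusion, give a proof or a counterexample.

The sets are not equal: only the forward inclusion holds.

Forward inclusion. Let x ∈ X. Then either x ∈ X and x ∉ S; or x ∈ S ∩ X. In each case x ∈ ((X ∪ S) ∪ X) ∪ ((X ∪ S) ∩ (X ∩ S)), so X ⊆ ((X ∪ S) ∪ X) ∪ ((X ∪ S) ∩ (X ∩ S)).

Reverse inclusion. This inclusion fails. Take S = {1}, X = ∅; then 1 ∈ ((X ∪ S) ∪ X) ∪ ((X ∪ S) ∩ (X ∩ S)) but 1 ∉ X.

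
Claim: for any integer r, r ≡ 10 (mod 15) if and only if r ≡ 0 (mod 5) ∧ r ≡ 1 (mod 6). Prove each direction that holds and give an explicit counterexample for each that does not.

[⇒] This fails: r = 10 gives 10 ≡ 10 (mod 15) but 10 ≡ 4 (mod 6), so the conjunction on the right does not hold.

[⇐] Conversely, if r ≡ 0 (mod 5) and r ≡ 1 (mod 6), then by the Chinese remainder theorem r ≡ 25 (mod 30). Since 25 ≡ 10 (mod 15) and 15 ∣ 30, we get r ≡ 10 (mod 15).

(⇒) fails; (⇐) holds.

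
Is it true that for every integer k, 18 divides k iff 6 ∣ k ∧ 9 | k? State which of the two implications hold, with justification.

The biconditional holds.

(⟸) Suppose 6 ∣ k and 9 ∣ k. Any common multiple of 6 and 9 is a multiple of their lcm; here lcm(6, 9) = 6·9/gcd(6, 9) = 54/3 = 18, so 18 ∣ k.

(⟹) If 18 ∣ k, write k = 18q. Since 18 = 3·6, k = 6·(3q), so 6 ∣ k; and since 18 = 2·9, k = 9·(2q), so 9 ∣ k.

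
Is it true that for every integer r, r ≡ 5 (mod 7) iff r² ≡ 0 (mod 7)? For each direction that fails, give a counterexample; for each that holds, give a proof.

(→) This fails: take r = 5. Then 5 ≡ 5 (mod 7), but 5² = 25 ≡ 4 (mod 7), not 0.

(←) This fails: take r = 0. Then 0² = 0 ≡ 0 (mod 7), yet 0 ≡ 0 (mod 7), not 5.

Neither direction holds.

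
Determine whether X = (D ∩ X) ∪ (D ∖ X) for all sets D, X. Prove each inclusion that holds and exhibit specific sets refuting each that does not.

Both inclusions fail.

(⊆) This inclusion fails. Take D = ∅, X = {1}; then 1 ∈ X but 1 ∉ (D ∩ X) ∪ (D ∖ X).

(⊇) This inclusion fails. Take D = {1}, X = ∅; then 1 ∈ (D ∩ X) ∪ (D ∖ X) but 1 ∉ X.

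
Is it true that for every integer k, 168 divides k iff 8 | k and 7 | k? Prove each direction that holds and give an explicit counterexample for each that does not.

Only the forward direction holds.

(←) This fails: take k = 56. Both 8 ∣ 56 and 7 ∣ 56, yet 56 is not a multiple of 168 (since 56 = 0·168 + 56), so 168 ∤ 56.

(→) If 168 ∣ k, write k = 168q. Since 168 = 21·8, k = 8·(21q), so 8 ∣ k; and since 168 = 24·7, k = 7·(24q), so 7 ∣ k.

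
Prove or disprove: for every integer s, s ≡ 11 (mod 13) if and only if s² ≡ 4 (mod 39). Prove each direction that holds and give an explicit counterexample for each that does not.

(⇒) This fails: take s = 24. Then 24 ≡ 11 (mod 13), but 24² = 576 ≡ 30 (mod 39), not 4.

(⇐) This fails: take s = 2. Then 2² = 4 ≡ 4 (mod 39), yet 2 ≡ 2 (mod 13), not 11.

(⇒) fails and (⇐) fails.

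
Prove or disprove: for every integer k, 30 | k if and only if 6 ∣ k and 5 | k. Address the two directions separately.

Both directions hold.

[⇒] If 30 ∣ k, write k = 30q. Since 30 = 5·6, k = 6·(5q), so 6 ∣ k; and since 30 = 6·5, k = 5·(6q), so 5 ∣ k.

[⇐] Suppose 6 ∣ k and 5 ∣ k. Any common multiple of 6 and 5 is a multiple of their lcm; here gcd(6, 5) = 1, so lcm(6, 5) = 6·5 = 30, so 30 ∣ k.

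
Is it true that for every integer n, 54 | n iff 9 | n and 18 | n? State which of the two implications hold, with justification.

(⇐) This fails: take n = 18. Both 9 ∣ 18 and 18 ∣ 18, yet 18 is not a multiple of 54 (since 18 = 0·54 + 18), so 54 ∤ 18.

(⇒) If 54 ∣ n, write n = 54q. Since 54 = 6·9, n = 9·(6q), so 9 ∣ n; and since 54 = 3·18, n = 18·(3q), so 18 ∣ n.

Only the forward implication holds.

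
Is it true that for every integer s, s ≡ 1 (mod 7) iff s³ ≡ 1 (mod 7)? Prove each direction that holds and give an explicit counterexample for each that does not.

[⇒] Suppose s ≡ 1 (mod 7). Write s = 7j + 1. Then (7j + 1)³ = 343j³ + 147j² + 21j + 1 = 7(49j³ + 21j² + 3j) + 1, so s³ ≡ 1 (mod 7).

[⇐] This fails: take s = 2. Then 2³ = 8 ≡ 1 (mod 7), yet 2 ≡ 2 (mod 7), not 1.

(⇒) holds; (⇐) fails.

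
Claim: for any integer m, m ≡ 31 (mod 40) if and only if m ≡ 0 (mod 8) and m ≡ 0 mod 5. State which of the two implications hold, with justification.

(⇒) fails and (⇐) fails.

(⇒) This fails: m = 31 gives 31 ≡ 31 (mod 40) but 31 ≡ 7 (mod 8), so the conjunction on the right does not hold.

(⇐) This fails: m = 0 satisfies both congruences on the right (0 ≡ 0 mod 8 and 0 ≡ 0 mod 5) yet 0 ≡ 0 (mod 40), not 31.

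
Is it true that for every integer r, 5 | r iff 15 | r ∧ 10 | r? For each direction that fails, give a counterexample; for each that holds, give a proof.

(⇒) fails; (⇐) holds.

Forward direction. This fails: take r = 5. Certainly 5 ∣ 5, but 15 ∤ 5.

Converse. Suppose 15 ∣ r and 10 ∣ r. Any common multiple of 15 and 10 is a multiple of their lcm; here lcm(15, 10) = 15·10/gcd(15, 10) = 150/5 = 30, so 30 ∣ r. Since 5 ∣ 30, it follows that 5 ∣ r.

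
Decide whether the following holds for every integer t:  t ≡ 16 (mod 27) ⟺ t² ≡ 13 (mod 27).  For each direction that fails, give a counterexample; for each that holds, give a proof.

(⟹) Suppose t ≡ 16 (mod 27). Write t = 27j + 16. Then (27j + 16)² = 729j² + 864j + 256 = 27(27j² + 32j + 9) + 13, so t² ≡ 13 (mod 27).

(⟸) This fails: take t = 11. Then 11² = 121 ≡ 13 (mod 27), yet 11 ≡ 11 (mod 27), not 16.

Only the forward direction holds.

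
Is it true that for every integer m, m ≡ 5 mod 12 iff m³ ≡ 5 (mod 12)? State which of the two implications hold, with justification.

Both directions hold.

[⇒] Suppose m ≡ 5 mod 12. Write m = 12j + 5. Then (12j + 5)³ = 1728j³ + 2160j² + 900j + 125 = 12(144j³ + 180j² + 75j + 10) + 5, so m³ ≡ 5 (mod 12).

[⇐] For the converse, argue contrapositively. If m ≢ 5 (mod 12), then m is congruent to one of 0, 1, 2, 3, 4, 6, 7, 8, 9, 10, 11 modulo 12, and these give m³ ≡ 0, 1, 8, 3, 4, 0, 7, 8, 9, 4, 11 respectively — never 5.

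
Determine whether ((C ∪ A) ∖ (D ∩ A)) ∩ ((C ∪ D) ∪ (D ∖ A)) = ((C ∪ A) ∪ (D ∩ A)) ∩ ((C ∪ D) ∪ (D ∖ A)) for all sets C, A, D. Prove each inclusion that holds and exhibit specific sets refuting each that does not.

Only the forward inclusion holds.

Forward inclusion. Let x ∈ ((C ∪ A) ∖ (D ∩ A)) ∩ ((C ∪ D) ∪ (D ∖ A)). Then either x ∈ C and x ∉ A, D; or x ∈ C ∩ A and x ∉ D; or x ∈ C ∩ D and x ∉ A. In each case x ∈ ((C ∪ A) ∪ (D ∩ A)) ∩ ((C ∪ D) ∪ (D ∖ A)), so ((C ∪ A) ∖ (D ∩ A)) ∩ ((C ∪ D) ∪ (D ∖ A)) ⊆ ((C ∪ A) ∪ (D ∩ A)) ∩ ((C ∪ D) ∪ (D ∖ A)).

Reverse inclusion. This inclusion fails. Take C = ∅, A = {1}, D = {1}; then 1 ∈ ((C ∪ A) ∪ (D ∩ A)) ∩ ((C ∪ D) ∪ (D ∖ A)) but 1 ∉ ((C ∪ A) ∖ (D ∩ A)) ∩ ((C ∪ D) ∪ (D ∖ A)).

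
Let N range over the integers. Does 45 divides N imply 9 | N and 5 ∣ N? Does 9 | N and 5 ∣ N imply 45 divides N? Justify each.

Equivalent; both directions hold.

(⟸) Suppose 9 ∣ N and 5 ∣ N. Any common multiple of 9 and 5 is a multiple of their lcm; here gcd(9, 5) = 1, so lcm(9, 5) = 9·5 = 45, so 45 ∣ N.

(⟹) If 45 ∣ N, write N = 45q. Since 45 = 5·9, N = 9·(5q), so 9 ∣ N; and since 45 = 9·5, N = 5·(9q), so 5 ∣ N.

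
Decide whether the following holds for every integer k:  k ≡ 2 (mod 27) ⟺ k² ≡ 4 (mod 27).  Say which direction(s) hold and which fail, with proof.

[⇐] This fails: take k = 25. Then 25² = 625 ≡ 4 (mod 27), yet 25 ≡ 25 (mod 27), not 2.

[⇒] Suppose k ≡ 2 (mod 27). Write k = 27j + 2. Then (27j + 2)² = 729j² + 108j + 4 = 27(27j² + 4j) + 4, so k² ≡ 4 (mod 27).

Only the forward implication holds.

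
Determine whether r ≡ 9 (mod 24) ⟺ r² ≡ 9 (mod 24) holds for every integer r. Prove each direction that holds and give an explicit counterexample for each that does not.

Forward direction. Suppose r ≡ 9 (mod 24). Write r = 24j + 9. Then (24j + 9)² = 576j² + 432j + 81 = 24(24j² + 18j + 3) + 9, so r² ≡ 9 (mod 24).

Converse. This fails: take r = 3. Then 3² = 9 ≡ 9 (mod 24), yet 3 ≡ 3 (mod 24), not 9.

Only the forward direction holds.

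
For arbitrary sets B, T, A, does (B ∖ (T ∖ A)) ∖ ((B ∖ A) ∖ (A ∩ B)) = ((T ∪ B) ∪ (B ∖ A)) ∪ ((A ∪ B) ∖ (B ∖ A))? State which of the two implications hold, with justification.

(⟸) This inclusion fails. Take B = {1}, T = ∅, A = ∅; then 1 ∈ ((T ∪ B) ∪ (B ∖ A)) ∪ ((A ∪ B) ∖ (B ∖ A)) but 1 ∉ (B ∖ (T ∖ A)) ∖ ((B ∖ A) ∖ (A ∩ B)).

(⟹) Let x ∈ (B ∖ (T ∖ A)) ∖ ((B ∖ A) ∖ (A ∩ B)). Then either x ∈ B ∩ A and x ∉ T; or x ∈ B ∩ T ∩ A. In each case x ∈ ((T ∪ B) ∪ (B ∖ A)) ∪ ((A ∪ B) ∖ (B ∖ A)), so (B ∖ (T ∖ A)) ∖ ((B ∖ A) ∖ (A ∩ B)) ⊆ ((T ∪ B) ∪ (B ∖ A)) ∪ ((A ∪ B) ∖ (B ∖ A)).

The sets are not equal: only the forward inclusion holds.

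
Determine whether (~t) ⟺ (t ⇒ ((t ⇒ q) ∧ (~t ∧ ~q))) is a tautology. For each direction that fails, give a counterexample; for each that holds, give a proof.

Both implications hold.

(→) Assume the antecedent. If t is true, the antecedent cannot hold. If t is false, t ⇒ ((t ⇒ q) ∧ (~t ∧ ~q)) reduces to true regardless of the other variables. Either way t ⇒ ((t ⇒ q) ∧ (~t ∧ ~q)) holds.

(←) Assume the antecedent. If t is true, the antecedent cannot hold. If t is false, ~t reduces to true regardless of the other variables. Either way ~t holds.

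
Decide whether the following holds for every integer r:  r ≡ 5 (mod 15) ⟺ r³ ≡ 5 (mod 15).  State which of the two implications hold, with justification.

[⇒] Suppose r ≡ 5 (mod 15). Write r = 15j + 5. Then (15j + 5)³ = 3375j³ + 3375j² + 1125j + 125 = 15(225j³ + 225j² + 75j + 8) + 5, so r³ ≡ 5 (mod 15).

[⇐] Conversely, suppose r³ ≡ 5 (mod 15). The only residue r in {0, …, 14} with r³ ≡ 5 (mod 15) is r = 5, so r ≡ 5 (mod 15).

Both directions hold.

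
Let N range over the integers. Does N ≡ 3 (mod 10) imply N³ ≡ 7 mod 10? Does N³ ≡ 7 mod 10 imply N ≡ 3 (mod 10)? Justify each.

(→) Suppose N ≡ 3 (mod 10). Write N = 10j + 3. Then (10j + 3)³ = 1000j³ + 900j² + 270j + 27 = 10(100j³ + 90j² + 27j + 2) + 7, so N³ ≡ 7 (mod 10).

(←) Conversely, suppose N³ ≡ 7 (mod 10). The only residue r in {0, …, 9} with r³ ≡ 7 (mod 10) is r = 3, so N ≡ 3 (mod 10).

The biconditional holds.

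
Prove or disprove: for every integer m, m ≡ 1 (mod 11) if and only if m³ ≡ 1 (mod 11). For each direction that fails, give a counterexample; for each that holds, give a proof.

[⇒] Suppose m ≡ 1 (mod 11). Write m = 11j + 1. Then (11j + 1)³ = 1331j³ + 363j² + 33j + 1 = 11(121j³ + 33j² + 3j) + 1, so m³ ≡ 1 (mod 11).

[⇐] Conversely, suppose m³ ≡ 1 (mod 11). The only residue r in {0, …, 10} with r³ ≡ 1 (mod 11) is r = 1, so m ≡ 1 (mod 11).

Both directions hold.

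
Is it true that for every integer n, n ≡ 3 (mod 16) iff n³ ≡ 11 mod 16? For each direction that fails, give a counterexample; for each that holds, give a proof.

Both directions hold; the statement is true.

[⇒] Suppose n ≡ 3 (mod 16). Write n = 16j + 3. Then (16j + 3)³ = 4096j³ + 2304j² + 432j + 27 = 16(256j³ + 144j² + 27j + 1) + 11, so n³ ≡ 11 (mod 16).

[⇐] Conversely, suppose n³ ≡ 11 (mod 16). The only residue r in {0, …, 15} with r³ ≡ 11 (mod 16) is r = 3, so n ≡ 3 (mod 16).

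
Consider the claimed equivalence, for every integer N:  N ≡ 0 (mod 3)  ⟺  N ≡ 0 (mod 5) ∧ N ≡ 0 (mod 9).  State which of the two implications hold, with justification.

[⇐] If N ≡ 0 (mod 5) and N ≡ 0 (mod 9), then by the Chinese remainder theorem N ≡ 0 (mod 45). Since 0 ≡ 0 (mod 3) and 3 ∣ 45, we get N ≡ 0 (mod 3).

[⇒] This fails: N = 33 gives 33 ≡ 0 (mod 3) but 33 ≡ 3 (mod 5), so the conjunction on the right does not hold.

Not equivalent: only (⇐) holds.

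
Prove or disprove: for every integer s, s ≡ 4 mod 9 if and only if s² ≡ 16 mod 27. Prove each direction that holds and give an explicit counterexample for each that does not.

Forward direction. This fails: take s = 13. Then 13 ≡ 4 (mod 9), but 13² = 169 ≡ 7 (mod 27), not 16.

Converse. This fails: take s = 23. Then 23² = 529 ≡ 16 (mod 27), yet 23 ≡ 5 (mod 9), not 4.

Neither direction holds.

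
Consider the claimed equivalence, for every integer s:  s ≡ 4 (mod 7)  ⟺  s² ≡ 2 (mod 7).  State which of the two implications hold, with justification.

Not equivalent: only (⇒) holds.

[⇒] Suppose s ≡ 4 (mod 7). Write s = 7j + 4. Then (7j + 4)² = 49j² + 56j + 16 = 7(7j² + 8j + 2) + 2, so s² ≡ 2 (mod 7).

[⇐] This fails: take s = 3. Then 3² = 9 ≡ 2 (mod 7), yet 3 ≡ 3 (mod 7), not 4.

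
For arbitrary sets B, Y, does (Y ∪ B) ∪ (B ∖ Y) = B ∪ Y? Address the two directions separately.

Forward inclusion. Let x ∈ (Y ∪ B) ∪ (B ∖ Y). Then either x ∈ B and x ∉ Y; or x ∈ Y and x ∉ B; or x ∈ B ∩ Y. In each case x ∈ B ∪ Y, so (Y ∪ B) ∪ (B ∖ Y) ⊆ B ∪ Y.

Reverse inclusion. Let x ∈ B ∪ Y. Then either x ∈ B and x ∉ Y; or x ∈ Y and x ∉ B; or x ∈ B ∩ Y. In each case x ∈ (Y ∪ B) ∪ (B ∖ Y), so B ∪ Y ⊆ (Y ∪ B) ∪ (B ∖ Y).

Both inclusions hold.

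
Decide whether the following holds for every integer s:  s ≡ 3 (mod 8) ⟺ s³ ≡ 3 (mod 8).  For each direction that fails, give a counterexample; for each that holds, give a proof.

Both directions hold; the statement is true.

[⇒] Suppose s ≡ 3 (mod 8). Write s = 8j + 3. Then (8j + 3)³ = 512j³ + 576j² + 216j + 27 = 8(64j³ + 72j² + 27j + 3) + 3, so s³ ≡ 3 (mod 8).

[⇐] For the converse, argue contrapositively. If s ≢ 3 (mod 8), then s is congruent to one of 0, 1, 2, 4, 5, 6, 7 modulo 8, and these give s³ ≡ 0, 1, 0, 0, 5, 0, 7 respectively — never 3.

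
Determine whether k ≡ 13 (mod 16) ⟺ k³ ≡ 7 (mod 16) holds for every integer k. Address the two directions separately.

Both directions fail.

[⇒] This fails: take k = 13. Then 13 ≡ 13 (mod 16), but 13³ = 2197 ≡ 5 (mod 16), not 7.

[⇐] This fails: take k = 7. Then 7³ = 343 ≡ 7 (mod 16), yet 7 ≡ 7 (mod 16), not 13.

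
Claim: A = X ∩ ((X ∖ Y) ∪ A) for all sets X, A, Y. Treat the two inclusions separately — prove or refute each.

Forward inclusion. This inclusion fails. Take X = ∅, A = {1}, Y = ∅; then 1 ∈ A but 1 ∉ X ∩ ((X ∖ Y) ∪ A).

Reverse inclusion. This inclusion fails. Take X = {1}, A = ∅, Y = ∅; then 1 ∈ X ∩ ((X ∖ Y) ∪ A) but 1 ∉ A.

Neither inclusion holds.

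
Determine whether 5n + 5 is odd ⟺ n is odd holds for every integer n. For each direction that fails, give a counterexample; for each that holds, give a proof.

Neither implication holds.

(⟹) This fails: n = 4 gives 5n + 5 = 25, which is odd, but 4 is even, not odd.

(⟸) This also fails: n = 3 is odd, but 5n + 5 = 20 is even, not odd.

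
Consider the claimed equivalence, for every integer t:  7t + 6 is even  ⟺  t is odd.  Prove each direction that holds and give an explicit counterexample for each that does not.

Neither direction holds.

(⇒) This fails: t = 6 gives 7t + 6 = 48, which is even, but 6 is even, not odd.

(⇐) This also fails: t = 5 is odd, but 7t + 6 = 41 is odd, not even.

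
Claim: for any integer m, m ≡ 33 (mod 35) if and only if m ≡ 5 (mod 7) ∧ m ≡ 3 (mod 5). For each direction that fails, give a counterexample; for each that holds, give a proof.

[⇐] If m ≡ 5 (mod 7) and m ≡ 3 (mod 5), then by the Chinese remainder theorem m ≡ 33 (mod 35). This is exactly m ≡ 33 (mod 35).

[⇒] Suppose m ≡ 33 (mod 35); write m = 35j + 33. Since 7 ∣ 35, reducing mod 7 gives m ≡ 33 ≡ 5 (mod 7); since 5 ∣ 35, reducing mod 5 gives m ≡ 33 ≡ 3 (mod 5).

Both implications hold.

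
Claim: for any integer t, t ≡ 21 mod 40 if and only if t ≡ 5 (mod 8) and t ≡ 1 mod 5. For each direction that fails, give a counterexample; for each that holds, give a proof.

Equivalent; both directions hold.

[⇒] Suppose t ≡ 21 (mod 40); write t = 40j + 21. Since 8 ∣ 40, reducing mod 8 gives t ≡ 21 ≡ 5 (mod 8); since 5 ∣ 40, reducing mod 5 gives t ≡ 21 ≡ 1 (mod 5).

[⇐] Conversely, if t ≡ 5 (mod 8) and t ≡ 1 (mod 5), then by the Chinese remainder theorem t ≡ 21 (mod 40). This is exactly t ≡ 21 (mod 40).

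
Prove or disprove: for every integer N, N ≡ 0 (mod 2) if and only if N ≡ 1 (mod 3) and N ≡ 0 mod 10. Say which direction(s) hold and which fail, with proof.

The forward direction fails; the converse holds.

(⟹) This fails: N = 0 gives 0 ≡ 0 (mod 2) but 0 ≡ 0 (mod 3), so the conjunction on the right does not hold.

(⟸) Conversely, if N ≡ 1 (mod 3) and N ≡ 0 (mod 10), then by the Chinese remainder theorem N ≡ 10 (mod 30). Since 10 ≡ 0 (mod 2) and 2 ∣ 30, we get N ≡ 0 (mod 2).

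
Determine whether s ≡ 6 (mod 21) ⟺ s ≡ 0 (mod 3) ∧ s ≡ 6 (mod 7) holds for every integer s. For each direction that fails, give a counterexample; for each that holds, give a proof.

(←) If s ≡ 0 (mod 3) and s ≡ 6 (mod 7), then by the Chinese remainder theorem s ≡ 6 (mod 21). This is exactly s ≡ 6 (mod 21).

(→) Suppose s ≡ 6 (mod 21); write s = 21j + 6. Since 3 ∣ 21, reducing mod 3 gives s ≡ 6 ≡ 0 (mod 3); since 7 ∣ 21, reducing mod 7 gives s ≡ 6 (mod 7).

The biconditional holds.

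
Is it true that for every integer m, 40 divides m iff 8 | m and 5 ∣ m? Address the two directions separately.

Both directions hold; the statement is true.

(⇒) If 40 ∣ m, write m = 40q. Since 40 = 5·8, m = 8·(5q), so 8 ∣ m; and since 40 = 8·5, m = 5·(8q), so 5 ∣ m.

(⇐) Suppose 8 ∣ m and 5 ∣ m. Any common multiple of 8 and 5 is a multiple of their lcm; here gcd(8, 5) = 1, so lcm(8, 5) = 8·5 = 40, so 40 ∣ m.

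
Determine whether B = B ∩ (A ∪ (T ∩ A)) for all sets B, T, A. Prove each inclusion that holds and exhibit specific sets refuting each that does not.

(⊆) This inclusion fails. Take B = {1}, T = ∅, A = ∅; then 1 ∈ B but 1 ∉ B ∩ (A ∪ (T ∩ A)).

(⊇) Let x ∈ B ∩ (A ∪ (T ∩ A)). Then either x ∈ B ∩ A and x ∉ T; or x ∈ B ∩ T ∩ A. In each case x ∈ B, so B ∩ (A ∪ (T ∩ A)) ⊆ B.

The sets are not equal: only the reverse inclusion holds.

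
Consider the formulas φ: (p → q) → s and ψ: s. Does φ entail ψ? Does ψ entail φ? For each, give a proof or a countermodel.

Forward direction. This fails. Under p = T, s = F, q = F, the left side is true but the right side is false.

Converse. Assume the antecedent. If p is true, the antecedent forces (p = T, s = T, q = F) or (p = T, s = T, q = T), and (p → q) → s holds there. If p is false, the antecedent forces (p = F, s = T, q = F) or (p = F, s = T, q = T), and (p → q) → s holds there. Either way (p → q) → s holds.

(⇒) fails; (⇐) holds.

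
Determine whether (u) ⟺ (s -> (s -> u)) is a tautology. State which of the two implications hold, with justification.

(→) Assume the antecedent. If s is true, the antecedent forces (s = T, u = T), and s -> (s -> u) holds there. If s is false, s -> (s -> u) reduces to true regardless of the other variables. Either way s -> (s -> u) holds.

(←) This fails. Under s = F, u = F, the left side is false but the right side is true.

Not equivalent: only (⇒) holds.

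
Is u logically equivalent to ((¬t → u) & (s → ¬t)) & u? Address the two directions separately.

Not equivalent: only (⇐) holds.

(⇒) This fails. Under u = T, t = T, s = T, the left side is true but the right side is false.

(⇐) Assume the antecedent. If u is true, u reduces to true regardless of the other variables. If u is false, the antecedent cannot hold. Either way u holds.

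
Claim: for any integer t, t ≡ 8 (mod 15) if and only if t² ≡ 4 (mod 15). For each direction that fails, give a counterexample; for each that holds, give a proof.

Only the forward implication holds.

Forward direction. Suppose t ≡ 8 (mod 15). Write t = 15j + 8. Then (15j + 8)² = 225j² + 240j + 64 = 15(15j² + 16j + 4) + 4, so t² ≡ 4 (mod 15).

Converse. This fails: take t = 2. Then 2² = 4 ≡ 4 (mod 15), yet 2 ≡ 2 (mod 15), not 8.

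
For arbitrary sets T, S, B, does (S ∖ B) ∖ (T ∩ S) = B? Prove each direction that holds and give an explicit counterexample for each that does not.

Neither inclusion holds.

(⟹) This inclusion fails. Take T = ∅, S = {1}, B = ∅; then 1 ∈ (S ∖ B) ∖ (T ∩ S) but 1 ∉ B.

(⟸) This inclusion fails. Take T = ∅, S = ∅, B = {1}; then 1 ∈ B but 1 ∉ (S ∖ B) ∖ (T ∩ S).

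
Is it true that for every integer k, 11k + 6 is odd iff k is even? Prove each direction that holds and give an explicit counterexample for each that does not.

Neither implication holds.

Forward direction. This fails: k = 3 gives 11k + 6 = 39, which is odd, but 3 is odd, not even.

Converse. This also fails: k = 0 is even, but 11k + 6 = 6 is even, not odd.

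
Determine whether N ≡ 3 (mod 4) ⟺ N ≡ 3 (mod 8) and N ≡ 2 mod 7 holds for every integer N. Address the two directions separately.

The forward direction fails; the converse holds.

(→) This fails: N = 3 gives 3 ≡ 3 (mod 4) but 3 ≡ 3 (mod 7), so the conjunction on the right does not hold.

(←) Conversely, if N ≡ 3 (mod 8) and N ≡ 2 (mod 7), then by the Chinese remainder theorem N ≡ 51 (mod 56). Since 51 ≡ 3 (mod 4) and 4 ∣ 56, we get N ≡ 3 (mod 4).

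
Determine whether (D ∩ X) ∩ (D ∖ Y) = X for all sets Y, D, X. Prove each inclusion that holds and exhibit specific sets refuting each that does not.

(⊆) holds; (⊇) fails.

Reverse inclusion. This inclusion fails. Take Y = ∅, D = ∅, X = {1}; then 1 ∈ X but 1 ∉ (D ∩ X) ∩ (D ∖ Y).

Forward inclusion. Let x ∈ (D ∩ X) ∩ (D ∖ Y). Then x ∈ D ∩ X and x ∉ Y, from which x ∈ X.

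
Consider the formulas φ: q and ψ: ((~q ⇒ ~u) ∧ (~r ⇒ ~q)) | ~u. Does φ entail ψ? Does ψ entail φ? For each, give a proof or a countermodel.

(⇒) This fails. Under q = T, r = F, u = T, the left side is true but the right side is false.

(⇐) This fails. Under q = F, r = F, u = F, the left side is false but the right side is true.

Both directions fail.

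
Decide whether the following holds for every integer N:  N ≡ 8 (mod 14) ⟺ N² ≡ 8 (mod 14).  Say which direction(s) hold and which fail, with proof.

Not equivalent: only (⇒) holds.

(⟹) Suppose N ≡ 8 (mod 14). Write N = 14j + 8. Then (14j + 8)² = 196j² + 224j + 64 = 14(14j² + 16j + 4) + 8, so N² ≡ 8 (mod 14).

(⟸) This fails: take N = 6. Then 6² = 36 ≡ 8 (mod 14), yet 6 ≡ 6 (mod 14), not 8.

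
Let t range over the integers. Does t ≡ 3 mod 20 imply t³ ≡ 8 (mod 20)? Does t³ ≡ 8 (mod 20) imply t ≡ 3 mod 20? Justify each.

(⟹) This fails: take t = 3. Then 3 ≡ 3 (mod 20), but 3³ = 27 ≡ 7 (mod 20), not 8.

(⟸) This fails: take t = 2. Then 2³ = 8 ≡ 8 (mod 20), yet 2 ≡ 2 (mod 20), not 3.

Neither implication holds.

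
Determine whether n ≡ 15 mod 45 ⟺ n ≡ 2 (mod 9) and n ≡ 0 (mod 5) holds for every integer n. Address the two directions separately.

(⇒) fails and (⇐) fails.

(⟹) This fails: n = 15 gives 15 ≡ 15 (mod 45) but 15 ≡ 6 (mod 9), so the conjunction on the right does not hold.

(⟸) This fails: n = 20 satisfies both congruences on the right (20 ≡ 2 mod 9 and 20 ≡ 0 mod 5) yet 20 ≡ 20 (mod 45), not 15.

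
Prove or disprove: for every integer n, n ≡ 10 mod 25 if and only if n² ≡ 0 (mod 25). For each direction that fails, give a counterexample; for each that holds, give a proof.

Only the forward direction holds.

(←) This fails: take n = 0. Then 0² = 0 ≡ 0 (mod 25), yet 0 ≡ 0 (mod 25), not 10.

(→) Suppose n ≡ 10 mod 25. Write n = 25j + 10. Then (25j + 10)² = 625j² + 500j + 100 = 25(25j² + 20j + 4) + 0, so n² ≡ 0 (mod 25).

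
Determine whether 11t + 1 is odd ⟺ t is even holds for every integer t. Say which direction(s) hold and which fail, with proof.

(⟹) Suppose 11t + 1 is odd. Since 11 is odd, 11t and t have the same parity, so 11t + 1 ≡ t + 1 (mod 2). As 1 is odd, 11t + 1 is odd exactly when t is even. Thus t is even.

(⟸) Conversely, suppose t is even; write t = 2j. Then 11t + 1 = 11·(2j) + 1 = 2·11j + 1, which is odd.

Equivalent; both directions hold.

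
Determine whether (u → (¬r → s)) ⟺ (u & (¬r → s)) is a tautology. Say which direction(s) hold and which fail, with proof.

(⇒) This fails. Under r = F, s = F, u = F, the left side is true but the right side is false.

(⇐) Assume the antecedent. If r is true, u → (¬r → s) reduces to true regardless of the other variables. If r is false, the antecedent forces (r = F, s = T, u = T), and u → (¬r → s) holds there. Either way u → (¬r → s) holds.

Not equivalent: only (⇐) holds.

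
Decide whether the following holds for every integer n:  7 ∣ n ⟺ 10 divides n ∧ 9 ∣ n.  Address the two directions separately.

(→) This fails: take n = 7. Certainly 7 ∣ 7, but 10 ∤ 7.

(←) This fails: take n = 90. Both 10 ∣ 90 and 9 ∣ 90, yet 90 is not a multiple of 7 (since 90 = 12·7 + 6), so 7 ∤ 90.

(⇒) fails and (⇐) fails.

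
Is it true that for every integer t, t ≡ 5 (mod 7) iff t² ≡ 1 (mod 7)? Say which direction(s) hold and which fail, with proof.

Neither implication holds.

(→) This fails: take t = 5. Then 5 ≡ 5 (mod 7), but 5² = 25 ≡ 4 (mod 7), not 1.

(←) This fails: take t = 1. Then 1² = 1 ≡ 1 (mod 7), yet 1 ≡ 1 (mod 7), not 5.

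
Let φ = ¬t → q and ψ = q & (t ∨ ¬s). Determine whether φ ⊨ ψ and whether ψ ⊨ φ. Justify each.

[⇒] This fails. Under s = F, t = T, q = F, the left side is true but the right side is false.

[⇐] Assume the antecedent. If s is true, the antecedent forces (s = T, t = T, q = T), and ¬t → q holds there. If s is false, the antecedent forces (s = F, t = F, q = T) or (s = F, t = T, q = T), and ¬t → q holds there. Either way ¬t → q holds.

Only the converse holds.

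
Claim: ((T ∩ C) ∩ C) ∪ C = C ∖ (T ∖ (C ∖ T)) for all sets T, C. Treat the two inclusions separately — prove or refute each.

(⊆) This inclusion fails. Take T = {1}, C = {1}; then 1 ∈ ((T ∩ C) ∩ C) ∪ C but 1 ∉ C ∖ (T ∖ (C ∖ T)).

(⊇) Let x ∈ C ∖ (T ∖ (C ∖ T)). Then x ∈ C and x ∉ T, from which x ∈ ((T ∩ C) ∩ C) ∪ C.

The sets are not equal: only the reverse inclusion holds.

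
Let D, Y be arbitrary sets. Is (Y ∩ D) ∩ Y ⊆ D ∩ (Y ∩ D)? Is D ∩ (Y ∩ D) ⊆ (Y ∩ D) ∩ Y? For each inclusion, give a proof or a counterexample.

The two sets are equal.

(⊆) Let x ∈ (Y ∩ D) ∩ Y. Then x ∈ D ∩ Y, from which x ∈ D ∩ (Y ∩ D).

(⊇) Let x ∈ D ∩ (Y ∩ D). Then x ∈ D ∩ Y, from which x ∈ (Y ∩ D) ∩ Y.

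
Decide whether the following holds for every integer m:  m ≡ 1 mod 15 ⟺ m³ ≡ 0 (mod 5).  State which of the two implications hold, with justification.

(→) This fails: take m = 1. Then 1 ≡ 1 (mod 15), but 1³ = 1 ≡ 1 (mod 5), not 0.

(←) This fails: take m = 0. Then 0³ = 0 ≡ 0 (mod 5), yet 0 ≡ 0 (mod 15), not 1.

Neither direction holds.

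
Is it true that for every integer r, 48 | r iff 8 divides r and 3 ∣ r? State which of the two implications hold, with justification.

(⟸) This fails: take r = 24. Both 8 ∣ 24 and 3 ∣ 24, yet 24 is not a multiple of 48 (since 24 = 0·48 + 24), so 48 ∤ 24.

(⟹) If 48 ∣ r, write r = 48q. Since 48 = 6·8, r = 8·(6q), so 8 ∣ r; and since 48 = 16·3, r = 3·(16q), so 3 ∣ r.

The forward direction holds; the converse fails.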